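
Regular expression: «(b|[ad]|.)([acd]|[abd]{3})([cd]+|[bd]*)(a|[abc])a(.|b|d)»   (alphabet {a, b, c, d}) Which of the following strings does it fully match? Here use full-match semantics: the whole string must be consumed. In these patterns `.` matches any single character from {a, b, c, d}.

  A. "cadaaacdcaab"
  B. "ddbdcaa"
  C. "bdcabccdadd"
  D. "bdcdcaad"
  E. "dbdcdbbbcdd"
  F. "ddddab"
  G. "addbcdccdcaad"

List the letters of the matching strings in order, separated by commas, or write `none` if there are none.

B, D, G

A → no match
B → match
C → no match
D → match
E → no match
F → no match
G → match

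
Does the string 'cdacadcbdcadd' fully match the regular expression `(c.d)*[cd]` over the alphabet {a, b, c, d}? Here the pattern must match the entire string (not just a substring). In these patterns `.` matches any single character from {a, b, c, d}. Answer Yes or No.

No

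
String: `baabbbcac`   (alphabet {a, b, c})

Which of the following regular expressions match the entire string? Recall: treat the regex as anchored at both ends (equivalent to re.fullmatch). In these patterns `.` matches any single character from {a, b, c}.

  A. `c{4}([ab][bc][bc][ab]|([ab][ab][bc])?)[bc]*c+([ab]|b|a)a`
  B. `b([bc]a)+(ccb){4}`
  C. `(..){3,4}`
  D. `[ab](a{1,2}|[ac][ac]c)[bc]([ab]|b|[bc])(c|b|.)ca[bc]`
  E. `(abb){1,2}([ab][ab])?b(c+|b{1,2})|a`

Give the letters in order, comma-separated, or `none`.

D

A → no match — must start with `c`
B → no match — must end with `ccb`
C → no match
D → match
E → no match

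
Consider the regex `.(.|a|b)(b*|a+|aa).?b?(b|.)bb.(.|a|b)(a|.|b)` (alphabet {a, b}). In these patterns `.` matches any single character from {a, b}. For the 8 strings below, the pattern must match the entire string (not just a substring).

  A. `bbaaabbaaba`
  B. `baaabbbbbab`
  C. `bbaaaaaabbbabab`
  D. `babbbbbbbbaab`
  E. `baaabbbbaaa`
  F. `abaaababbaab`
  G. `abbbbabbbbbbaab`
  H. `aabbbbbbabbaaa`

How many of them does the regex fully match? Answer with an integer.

5

A → no match
B → match
C → no match
D → match
E → match
F → match
G → no match
H → match
Total matched: 5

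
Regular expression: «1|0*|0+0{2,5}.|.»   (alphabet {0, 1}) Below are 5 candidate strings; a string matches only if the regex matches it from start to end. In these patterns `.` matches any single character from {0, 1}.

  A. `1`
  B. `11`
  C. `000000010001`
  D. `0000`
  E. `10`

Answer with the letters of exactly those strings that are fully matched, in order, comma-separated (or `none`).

A → match
B → no match
C → no match
D → match
E → no match

A, D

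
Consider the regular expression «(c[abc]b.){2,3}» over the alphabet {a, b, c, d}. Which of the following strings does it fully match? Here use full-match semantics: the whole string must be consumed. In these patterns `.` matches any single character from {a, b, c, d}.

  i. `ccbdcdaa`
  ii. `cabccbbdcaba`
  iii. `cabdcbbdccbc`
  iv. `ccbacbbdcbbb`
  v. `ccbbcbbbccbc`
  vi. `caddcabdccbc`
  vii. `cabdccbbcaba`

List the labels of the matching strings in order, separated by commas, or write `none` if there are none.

ii, iii, iv, v, vii

i → no match
ii → match
iii → match
iv → match
v → match
vi → no match
vii → match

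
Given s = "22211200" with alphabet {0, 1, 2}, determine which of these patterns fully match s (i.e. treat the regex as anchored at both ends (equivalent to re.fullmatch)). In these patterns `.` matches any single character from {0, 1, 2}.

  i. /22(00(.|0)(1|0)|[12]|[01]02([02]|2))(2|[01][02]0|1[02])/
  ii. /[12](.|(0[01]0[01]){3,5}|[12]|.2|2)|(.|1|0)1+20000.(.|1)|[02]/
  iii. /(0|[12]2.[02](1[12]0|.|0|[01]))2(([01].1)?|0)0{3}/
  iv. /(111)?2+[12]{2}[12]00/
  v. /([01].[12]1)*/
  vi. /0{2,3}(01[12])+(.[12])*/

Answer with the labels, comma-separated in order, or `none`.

iv

i → no match
ii → no match
iii → no match
iv → match
v → no match
vi → no match — must start with "0"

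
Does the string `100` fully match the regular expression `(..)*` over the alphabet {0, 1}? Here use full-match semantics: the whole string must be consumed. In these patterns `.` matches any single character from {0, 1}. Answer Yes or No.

No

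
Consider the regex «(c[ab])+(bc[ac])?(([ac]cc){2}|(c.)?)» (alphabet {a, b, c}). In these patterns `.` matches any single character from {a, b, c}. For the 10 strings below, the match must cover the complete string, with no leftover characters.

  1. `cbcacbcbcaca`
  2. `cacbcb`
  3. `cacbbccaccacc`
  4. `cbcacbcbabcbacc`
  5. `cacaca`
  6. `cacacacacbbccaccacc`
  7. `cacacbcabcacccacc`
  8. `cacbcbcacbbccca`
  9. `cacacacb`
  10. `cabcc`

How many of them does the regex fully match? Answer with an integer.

1 → match
2 → match
3 → match
4 → no match
5 → match
6 → match
7 → match
8 → match
9 → match
10 → match
Total matched: 9

9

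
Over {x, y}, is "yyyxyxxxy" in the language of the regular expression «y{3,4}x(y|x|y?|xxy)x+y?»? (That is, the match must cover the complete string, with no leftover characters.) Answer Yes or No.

Yes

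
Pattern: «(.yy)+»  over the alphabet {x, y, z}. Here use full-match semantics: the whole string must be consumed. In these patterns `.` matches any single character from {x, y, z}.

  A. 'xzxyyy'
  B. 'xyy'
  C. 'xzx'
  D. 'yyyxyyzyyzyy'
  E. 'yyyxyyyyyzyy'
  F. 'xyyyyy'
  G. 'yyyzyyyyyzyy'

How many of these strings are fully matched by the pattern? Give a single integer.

5

A → no match
B → match
C → no match — must end with 'yy'
D → match
E → match
F → match
G → match
Total matched: 5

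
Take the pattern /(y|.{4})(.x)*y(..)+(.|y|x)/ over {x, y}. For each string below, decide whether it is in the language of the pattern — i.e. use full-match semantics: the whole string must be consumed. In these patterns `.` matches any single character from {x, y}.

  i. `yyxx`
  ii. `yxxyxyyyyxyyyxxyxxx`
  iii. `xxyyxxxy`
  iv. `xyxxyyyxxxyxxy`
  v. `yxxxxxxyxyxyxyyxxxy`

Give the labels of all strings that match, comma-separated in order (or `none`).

ii, iv, v

i → no match
ii → match
iii → no match
iv → match
v → match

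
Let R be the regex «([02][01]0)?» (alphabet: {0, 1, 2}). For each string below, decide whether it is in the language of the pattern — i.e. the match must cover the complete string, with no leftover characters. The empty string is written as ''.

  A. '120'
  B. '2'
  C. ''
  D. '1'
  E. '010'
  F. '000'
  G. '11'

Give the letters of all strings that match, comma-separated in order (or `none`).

A → no match
B → no match
C → match
D → no match
E → match
F → match
G → no match

C, E, F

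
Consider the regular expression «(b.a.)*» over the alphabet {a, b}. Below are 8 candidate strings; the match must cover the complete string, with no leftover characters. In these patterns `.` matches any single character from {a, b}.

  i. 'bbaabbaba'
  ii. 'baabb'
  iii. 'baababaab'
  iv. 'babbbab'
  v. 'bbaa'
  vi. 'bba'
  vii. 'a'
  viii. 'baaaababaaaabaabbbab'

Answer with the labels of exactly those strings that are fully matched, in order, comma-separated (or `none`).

i → no match
ii → no match
iii → no match
iv → no match
v → match
vi → no match
vii → no match
viii → no match

v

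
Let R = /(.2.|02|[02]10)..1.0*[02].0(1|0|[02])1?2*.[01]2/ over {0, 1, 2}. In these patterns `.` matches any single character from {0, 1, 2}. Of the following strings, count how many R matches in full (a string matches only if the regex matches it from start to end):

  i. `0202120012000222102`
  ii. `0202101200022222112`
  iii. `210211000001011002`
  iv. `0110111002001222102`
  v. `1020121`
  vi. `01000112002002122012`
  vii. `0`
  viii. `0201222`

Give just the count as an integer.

1

i → no match
ii → no match
iii → match
iv → no match
v → no match — must end with `2`
vi → no match
vii → no match — must end with `2`
viii → no match
Total matched: 1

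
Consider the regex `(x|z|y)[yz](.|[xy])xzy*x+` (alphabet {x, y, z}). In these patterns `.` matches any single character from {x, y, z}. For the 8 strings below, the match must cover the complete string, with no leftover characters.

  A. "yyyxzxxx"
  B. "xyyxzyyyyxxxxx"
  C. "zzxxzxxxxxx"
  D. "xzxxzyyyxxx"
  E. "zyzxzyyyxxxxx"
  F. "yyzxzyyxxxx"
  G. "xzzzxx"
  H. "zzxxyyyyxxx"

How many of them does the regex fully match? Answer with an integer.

A. "yyyxzxxx" → match
B → match
C. "zzxxzxxxxxx" → match
D. "xzxxzyyyxxx" → match
E → match
F. "yyzxzyyxxxx" → match
G. "xzzzxx" → no match
H. "zzxxyyyyxxx" → no match
Total matched: 6

6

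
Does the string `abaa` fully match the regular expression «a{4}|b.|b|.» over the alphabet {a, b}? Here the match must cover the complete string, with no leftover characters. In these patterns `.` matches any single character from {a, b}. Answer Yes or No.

No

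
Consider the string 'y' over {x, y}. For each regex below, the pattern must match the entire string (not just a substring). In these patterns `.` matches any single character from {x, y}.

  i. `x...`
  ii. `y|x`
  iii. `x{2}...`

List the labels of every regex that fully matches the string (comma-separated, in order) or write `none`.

ii

i → no match — must start with 'x'
ii → match
iii → no match — must start with 'x'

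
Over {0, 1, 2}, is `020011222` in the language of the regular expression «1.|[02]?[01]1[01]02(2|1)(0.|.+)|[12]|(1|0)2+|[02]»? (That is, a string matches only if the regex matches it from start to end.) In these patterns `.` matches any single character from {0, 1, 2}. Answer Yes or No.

No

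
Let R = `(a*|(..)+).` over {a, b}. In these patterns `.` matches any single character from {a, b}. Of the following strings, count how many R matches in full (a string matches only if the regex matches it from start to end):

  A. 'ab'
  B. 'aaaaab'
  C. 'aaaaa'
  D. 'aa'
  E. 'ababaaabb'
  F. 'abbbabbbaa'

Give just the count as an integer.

A → match
B → match
C → match
D → match
E → match
F → no match
Total matched: 5

5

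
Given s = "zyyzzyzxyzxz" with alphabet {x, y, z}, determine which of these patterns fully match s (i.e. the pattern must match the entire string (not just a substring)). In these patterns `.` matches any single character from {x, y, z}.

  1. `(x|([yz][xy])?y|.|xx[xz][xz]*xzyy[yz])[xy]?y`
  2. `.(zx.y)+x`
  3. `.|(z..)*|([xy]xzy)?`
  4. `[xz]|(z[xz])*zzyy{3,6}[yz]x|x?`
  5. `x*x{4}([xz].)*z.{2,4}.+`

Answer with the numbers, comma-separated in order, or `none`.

1 → no match — must end with "y"
2 → no match — must end with "yx"
3 → match
4 → no match
5 → no match

3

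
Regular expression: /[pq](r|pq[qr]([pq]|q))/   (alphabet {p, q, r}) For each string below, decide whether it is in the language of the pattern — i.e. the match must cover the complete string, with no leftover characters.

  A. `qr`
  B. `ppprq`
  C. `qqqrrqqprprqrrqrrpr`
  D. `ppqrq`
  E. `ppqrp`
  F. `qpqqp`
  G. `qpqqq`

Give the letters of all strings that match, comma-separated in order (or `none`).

A → match
B → no match
C → no match
D → match
E → match
F → match
G → match

A, D, E, F, G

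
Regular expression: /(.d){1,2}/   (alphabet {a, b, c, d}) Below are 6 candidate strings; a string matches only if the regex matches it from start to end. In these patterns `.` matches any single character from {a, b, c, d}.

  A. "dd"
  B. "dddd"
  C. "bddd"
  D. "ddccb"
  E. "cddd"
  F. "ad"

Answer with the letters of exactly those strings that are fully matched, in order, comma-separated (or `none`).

A. "dd" → match
B. "dddd" → match
C. "bddd" → match
D. "ddccb" → no match — must end with "d"
E. "cddd" → match
F. "ad" → match

A, B, C, E, F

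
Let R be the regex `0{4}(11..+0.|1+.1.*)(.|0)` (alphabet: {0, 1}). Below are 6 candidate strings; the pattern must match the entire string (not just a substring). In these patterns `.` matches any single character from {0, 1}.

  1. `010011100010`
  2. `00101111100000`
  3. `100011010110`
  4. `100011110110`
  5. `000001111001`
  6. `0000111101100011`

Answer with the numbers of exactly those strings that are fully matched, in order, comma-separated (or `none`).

6

1. `010011100010` → no match
2 → no match
3. `100011010110` → no match — must start with `0`
4. `100011110110` → no match — must start with `0`
5. `000001111001` → no match
6 → match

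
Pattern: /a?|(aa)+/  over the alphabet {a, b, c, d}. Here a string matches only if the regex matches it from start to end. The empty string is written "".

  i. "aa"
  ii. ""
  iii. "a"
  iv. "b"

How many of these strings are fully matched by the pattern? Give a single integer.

i → match
ii → match
iii → match
iv → no match
Total matched: 3

3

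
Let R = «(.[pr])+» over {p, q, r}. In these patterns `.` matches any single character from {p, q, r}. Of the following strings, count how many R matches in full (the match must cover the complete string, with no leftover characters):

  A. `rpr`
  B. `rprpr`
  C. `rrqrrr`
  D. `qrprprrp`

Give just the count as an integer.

A → no match
B → no match
C → match
D → match
Total matched: 2

2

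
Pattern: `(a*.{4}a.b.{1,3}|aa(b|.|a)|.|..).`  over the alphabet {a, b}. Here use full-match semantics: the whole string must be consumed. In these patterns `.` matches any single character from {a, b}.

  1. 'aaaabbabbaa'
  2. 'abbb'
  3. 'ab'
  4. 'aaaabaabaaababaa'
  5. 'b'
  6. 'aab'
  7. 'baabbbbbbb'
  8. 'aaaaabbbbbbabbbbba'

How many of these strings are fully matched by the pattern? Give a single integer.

1. 'aaaabbabbaa' → match
2. 'abbb' → no match
3. 'ab' → match
4 → no match
5. 'b' → no match
6. 'aab' → match
7. 'baabbbbbbb' → no match
8 → no match
Total matched: 3

3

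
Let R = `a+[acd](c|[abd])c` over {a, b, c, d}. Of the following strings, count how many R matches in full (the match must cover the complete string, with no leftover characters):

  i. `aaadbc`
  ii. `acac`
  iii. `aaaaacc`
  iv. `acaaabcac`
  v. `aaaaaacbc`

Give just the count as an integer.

i → match
ii → match
iii → match
iv → no match
v → match
Total matched: 4

4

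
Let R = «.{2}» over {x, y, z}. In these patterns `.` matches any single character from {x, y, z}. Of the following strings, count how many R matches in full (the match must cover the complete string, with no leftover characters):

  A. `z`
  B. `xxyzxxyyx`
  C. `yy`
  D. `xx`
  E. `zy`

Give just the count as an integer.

A → no match
B → no match
C → match
D → match
E → match
Total matched: 3

3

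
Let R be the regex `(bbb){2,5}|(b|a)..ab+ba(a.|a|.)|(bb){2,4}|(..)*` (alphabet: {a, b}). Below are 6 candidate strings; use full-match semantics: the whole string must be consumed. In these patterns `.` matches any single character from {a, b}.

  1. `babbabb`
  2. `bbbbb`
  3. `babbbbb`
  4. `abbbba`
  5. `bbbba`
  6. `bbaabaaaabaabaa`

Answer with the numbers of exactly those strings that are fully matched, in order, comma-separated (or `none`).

4

1 → no match
2 → no match
3 → no match
4 → match
5 → no match
6 → no match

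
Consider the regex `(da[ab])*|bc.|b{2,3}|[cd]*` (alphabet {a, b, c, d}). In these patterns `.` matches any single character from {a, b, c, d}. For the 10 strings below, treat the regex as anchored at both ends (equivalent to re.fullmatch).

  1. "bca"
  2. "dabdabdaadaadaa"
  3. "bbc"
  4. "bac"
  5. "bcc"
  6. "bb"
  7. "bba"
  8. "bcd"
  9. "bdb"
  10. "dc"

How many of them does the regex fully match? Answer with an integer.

1. "bca" → match
2 → match
3. "bbc" → no match
4. "bac" → no match
5. "bcc" → match
6. "bb" → match
7. "bba" → no match
8. "bcd" → match
9. "bdb" → no match
10. "dc" → match
Total matched: 6

6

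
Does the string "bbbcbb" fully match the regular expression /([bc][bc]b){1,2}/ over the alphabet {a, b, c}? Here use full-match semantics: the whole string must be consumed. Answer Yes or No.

Yes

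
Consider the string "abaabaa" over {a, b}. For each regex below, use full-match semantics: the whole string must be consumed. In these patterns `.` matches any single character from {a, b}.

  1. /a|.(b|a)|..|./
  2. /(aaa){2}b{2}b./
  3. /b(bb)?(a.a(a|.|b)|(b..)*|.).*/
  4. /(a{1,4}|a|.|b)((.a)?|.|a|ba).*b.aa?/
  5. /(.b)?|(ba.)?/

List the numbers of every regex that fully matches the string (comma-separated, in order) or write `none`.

4

1 → no match
2 → no match — must start with "aaa"
3 → no match — must start with "b"
4 → match
5 → no match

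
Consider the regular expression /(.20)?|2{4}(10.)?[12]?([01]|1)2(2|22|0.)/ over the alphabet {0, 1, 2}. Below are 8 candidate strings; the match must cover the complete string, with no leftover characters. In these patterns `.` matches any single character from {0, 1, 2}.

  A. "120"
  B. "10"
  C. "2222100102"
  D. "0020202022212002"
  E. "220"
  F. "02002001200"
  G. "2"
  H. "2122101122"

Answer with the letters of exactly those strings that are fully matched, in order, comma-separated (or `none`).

A, E

A. "120" → match
B. "10" → no match
C. "2222100102" → no match
D → no match
E. "220" → match
F. "02002001200" → no match
G. "2" → no match
H. "2122101122" → no match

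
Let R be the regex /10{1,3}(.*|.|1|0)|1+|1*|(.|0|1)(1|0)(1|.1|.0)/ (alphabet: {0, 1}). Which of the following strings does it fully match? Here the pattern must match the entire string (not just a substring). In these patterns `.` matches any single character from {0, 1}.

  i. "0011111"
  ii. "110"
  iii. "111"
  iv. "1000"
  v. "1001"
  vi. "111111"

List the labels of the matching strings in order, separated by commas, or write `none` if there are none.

i → no match
ii → no match
iii → match
iv → match
v → match
vi → match

iii, iv, v, vi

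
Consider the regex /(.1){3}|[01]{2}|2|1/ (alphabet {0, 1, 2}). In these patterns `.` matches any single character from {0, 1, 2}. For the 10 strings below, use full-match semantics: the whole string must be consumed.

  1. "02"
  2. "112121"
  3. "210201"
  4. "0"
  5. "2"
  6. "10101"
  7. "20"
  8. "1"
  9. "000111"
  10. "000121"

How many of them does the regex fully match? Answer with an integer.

3

1 → no match
2 → match
3 → no match
4 → no match
5 → match
6 → no match
7 → no match
8 → match
9 → no match
10 → no match
Total matched: 3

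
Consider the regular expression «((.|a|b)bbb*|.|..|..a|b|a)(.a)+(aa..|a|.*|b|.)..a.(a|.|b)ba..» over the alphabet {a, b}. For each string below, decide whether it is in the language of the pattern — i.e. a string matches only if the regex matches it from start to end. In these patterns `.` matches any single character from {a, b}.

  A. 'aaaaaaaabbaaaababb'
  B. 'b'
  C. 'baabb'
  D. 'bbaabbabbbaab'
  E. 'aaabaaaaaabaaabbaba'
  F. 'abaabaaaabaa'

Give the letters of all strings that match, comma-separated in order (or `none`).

A → match
B → no match
C → no match
D → match
E → match
F → no match

A, D, E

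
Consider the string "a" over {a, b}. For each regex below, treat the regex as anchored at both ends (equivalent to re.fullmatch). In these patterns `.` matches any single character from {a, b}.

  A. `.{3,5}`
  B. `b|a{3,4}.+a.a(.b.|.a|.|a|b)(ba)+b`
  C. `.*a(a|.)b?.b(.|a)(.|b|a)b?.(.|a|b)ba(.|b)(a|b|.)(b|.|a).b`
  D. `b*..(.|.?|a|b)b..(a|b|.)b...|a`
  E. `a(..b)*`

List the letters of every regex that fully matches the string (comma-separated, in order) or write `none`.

A → no match
B → no match
C → no match — must end with "b"
D → match
E → match

D, E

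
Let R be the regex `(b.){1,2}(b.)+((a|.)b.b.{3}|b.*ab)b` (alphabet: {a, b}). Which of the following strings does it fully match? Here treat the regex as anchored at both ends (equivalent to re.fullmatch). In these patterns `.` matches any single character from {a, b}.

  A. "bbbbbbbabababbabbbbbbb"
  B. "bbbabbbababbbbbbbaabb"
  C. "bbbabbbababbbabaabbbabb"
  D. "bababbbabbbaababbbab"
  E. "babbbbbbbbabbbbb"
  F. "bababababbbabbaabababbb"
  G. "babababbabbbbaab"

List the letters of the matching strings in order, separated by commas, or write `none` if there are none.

A, B, C, D, E, G

A → match
B → match
C → match
D → match
E → match
F → no match
G → match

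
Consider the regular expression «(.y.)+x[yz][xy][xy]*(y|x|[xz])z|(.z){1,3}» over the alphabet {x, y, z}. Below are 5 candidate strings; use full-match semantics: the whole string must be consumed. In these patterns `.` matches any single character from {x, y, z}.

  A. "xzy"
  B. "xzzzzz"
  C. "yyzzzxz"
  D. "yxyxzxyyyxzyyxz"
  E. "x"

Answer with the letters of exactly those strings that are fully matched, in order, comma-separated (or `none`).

A → no match — must end with "z"
B → match
C → no match
D → no match
E → no match — must end with "z"

B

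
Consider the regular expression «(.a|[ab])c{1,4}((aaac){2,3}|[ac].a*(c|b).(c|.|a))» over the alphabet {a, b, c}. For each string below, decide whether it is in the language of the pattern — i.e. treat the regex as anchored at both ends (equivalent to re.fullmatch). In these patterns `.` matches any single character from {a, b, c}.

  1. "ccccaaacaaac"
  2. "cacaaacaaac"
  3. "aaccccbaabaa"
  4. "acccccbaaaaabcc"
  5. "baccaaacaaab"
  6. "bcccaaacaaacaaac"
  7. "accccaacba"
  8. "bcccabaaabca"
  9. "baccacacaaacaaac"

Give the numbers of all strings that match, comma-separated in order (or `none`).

2, 3, 4, 6, 7, 8

1 → no match
2 → match
3 → match
4 → match
5 → no match
6 → match
7 → match
8 → match
9 → no match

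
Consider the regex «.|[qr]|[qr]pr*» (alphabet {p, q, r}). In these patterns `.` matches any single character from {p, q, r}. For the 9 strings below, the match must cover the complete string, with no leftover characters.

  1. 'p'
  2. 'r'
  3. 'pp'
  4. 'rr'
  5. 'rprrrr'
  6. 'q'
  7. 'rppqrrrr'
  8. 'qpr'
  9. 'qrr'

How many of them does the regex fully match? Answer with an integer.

5

1 → match
2 → match
3 → no match
4 → no match
5 → match
6 → match
7 → no match
8 → match
9 → no match
Total matched: 5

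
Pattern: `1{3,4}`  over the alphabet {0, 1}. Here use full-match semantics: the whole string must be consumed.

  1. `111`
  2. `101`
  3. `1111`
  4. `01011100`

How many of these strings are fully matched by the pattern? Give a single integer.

1 → match
2 → no match
3 → match
4 → no match — must start with `1`
Total matched: 2

2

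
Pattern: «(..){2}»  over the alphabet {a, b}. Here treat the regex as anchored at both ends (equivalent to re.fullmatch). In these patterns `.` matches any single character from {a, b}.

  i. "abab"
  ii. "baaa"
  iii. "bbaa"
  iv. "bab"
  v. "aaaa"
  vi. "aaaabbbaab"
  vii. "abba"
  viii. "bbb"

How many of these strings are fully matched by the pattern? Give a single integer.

5

i → match
ii → match
iii → match
iv → no match
v → match
vi → no match
vii → match
viii → no match
Total matched: 5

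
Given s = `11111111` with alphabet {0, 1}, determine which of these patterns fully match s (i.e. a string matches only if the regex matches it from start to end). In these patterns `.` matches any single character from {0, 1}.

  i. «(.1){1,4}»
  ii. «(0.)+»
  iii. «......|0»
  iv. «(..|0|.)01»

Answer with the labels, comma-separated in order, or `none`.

i → match
ii → no match — must start with `0`
iii → no match
iv → no match — must end with `01`

i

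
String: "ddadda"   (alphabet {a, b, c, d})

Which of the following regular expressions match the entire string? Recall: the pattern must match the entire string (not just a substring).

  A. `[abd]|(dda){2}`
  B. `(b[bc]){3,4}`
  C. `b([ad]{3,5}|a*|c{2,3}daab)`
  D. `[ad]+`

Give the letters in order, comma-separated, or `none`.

A → match
B → no match — must start with "b"
C → no match — must start with "b"
D → match

A, D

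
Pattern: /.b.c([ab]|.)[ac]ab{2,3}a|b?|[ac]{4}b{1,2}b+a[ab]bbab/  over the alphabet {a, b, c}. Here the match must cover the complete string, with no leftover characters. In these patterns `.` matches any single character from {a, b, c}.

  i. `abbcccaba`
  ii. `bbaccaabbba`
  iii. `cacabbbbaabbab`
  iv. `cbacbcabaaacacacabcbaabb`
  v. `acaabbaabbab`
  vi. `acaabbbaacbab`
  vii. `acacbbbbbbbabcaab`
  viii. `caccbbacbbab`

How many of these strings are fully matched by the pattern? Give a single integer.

i → no match
ii → match
iii → match
iv → no match
v → match
vi → no match
vii → no match
viii → no match
Total matched: 3

3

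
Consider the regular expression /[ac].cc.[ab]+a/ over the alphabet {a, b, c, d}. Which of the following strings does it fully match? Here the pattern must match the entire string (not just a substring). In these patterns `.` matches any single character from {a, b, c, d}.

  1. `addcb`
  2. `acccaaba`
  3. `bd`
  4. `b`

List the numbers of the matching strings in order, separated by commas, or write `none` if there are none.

1 → no match — must end with `a`
2 → match
3 → no match — must end with `a`
4 → no match — must end with `a`

2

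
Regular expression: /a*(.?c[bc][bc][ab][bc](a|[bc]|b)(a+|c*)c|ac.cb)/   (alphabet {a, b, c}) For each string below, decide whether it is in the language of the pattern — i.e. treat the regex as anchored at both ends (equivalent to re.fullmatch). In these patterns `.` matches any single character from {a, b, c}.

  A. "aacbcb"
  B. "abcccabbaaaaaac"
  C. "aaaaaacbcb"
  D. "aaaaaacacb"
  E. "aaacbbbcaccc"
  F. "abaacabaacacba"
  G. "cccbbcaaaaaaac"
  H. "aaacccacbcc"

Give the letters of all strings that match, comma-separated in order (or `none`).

A, B, C, D, E, G, H

A → match
B → match
C → match
D → match
E → match
F → no match
G → match
H → match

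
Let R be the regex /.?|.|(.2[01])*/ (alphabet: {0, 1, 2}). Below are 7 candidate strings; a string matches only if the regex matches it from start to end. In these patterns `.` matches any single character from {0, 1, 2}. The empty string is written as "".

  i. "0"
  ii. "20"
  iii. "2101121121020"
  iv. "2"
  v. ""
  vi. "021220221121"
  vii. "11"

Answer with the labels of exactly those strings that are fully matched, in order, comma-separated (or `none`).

i → match
ii → no match
iii → no match
iv → match
v → match
vi → match
vii → no match

i, iv, v, vi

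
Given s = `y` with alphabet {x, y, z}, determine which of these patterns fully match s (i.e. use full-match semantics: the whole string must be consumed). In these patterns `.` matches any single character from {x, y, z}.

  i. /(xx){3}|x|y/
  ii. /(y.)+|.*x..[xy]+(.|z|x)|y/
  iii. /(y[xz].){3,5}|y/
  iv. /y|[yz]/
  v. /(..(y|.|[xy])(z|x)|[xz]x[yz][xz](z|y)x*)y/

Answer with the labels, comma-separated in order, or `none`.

i → match
ii → match
iii → match
iv → match
v → no match

i, ii, iii, iv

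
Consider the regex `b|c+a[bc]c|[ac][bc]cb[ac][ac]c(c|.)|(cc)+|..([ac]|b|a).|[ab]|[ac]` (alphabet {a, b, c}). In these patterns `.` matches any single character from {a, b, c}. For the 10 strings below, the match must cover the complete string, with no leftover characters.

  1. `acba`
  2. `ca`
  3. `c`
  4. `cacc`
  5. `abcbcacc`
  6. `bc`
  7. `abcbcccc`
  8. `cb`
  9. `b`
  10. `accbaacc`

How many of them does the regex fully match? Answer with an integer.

1 → match
2 → no match
3 → match
4 → match
5 → match
6 → no match
7 → match
8 → no match
9 → match
10 → match
Total matched: 7

7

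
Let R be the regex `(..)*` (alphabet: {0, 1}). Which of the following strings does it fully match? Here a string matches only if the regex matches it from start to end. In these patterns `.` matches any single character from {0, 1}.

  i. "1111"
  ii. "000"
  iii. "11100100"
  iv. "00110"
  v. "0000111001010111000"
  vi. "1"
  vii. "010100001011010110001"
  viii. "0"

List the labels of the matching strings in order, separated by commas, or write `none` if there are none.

i. "1111" → match
ii. "000" → no match
iii. "11100100" → match
iv. "00110" → no match
v → no match
vi. "1" → no match
vii → no match
viii. "0" → no match

i, iii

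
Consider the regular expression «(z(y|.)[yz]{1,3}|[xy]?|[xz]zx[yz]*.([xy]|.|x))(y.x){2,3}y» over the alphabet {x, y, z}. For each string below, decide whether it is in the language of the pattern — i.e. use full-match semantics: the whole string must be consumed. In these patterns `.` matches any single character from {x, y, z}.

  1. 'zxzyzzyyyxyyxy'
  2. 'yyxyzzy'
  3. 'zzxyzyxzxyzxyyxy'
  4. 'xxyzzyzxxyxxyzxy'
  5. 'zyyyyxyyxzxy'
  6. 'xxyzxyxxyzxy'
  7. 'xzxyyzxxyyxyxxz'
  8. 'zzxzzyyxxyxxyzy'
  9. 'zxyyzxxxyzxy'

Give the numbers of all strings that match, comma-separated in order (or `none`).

1 → no match
2 → no match — must end with 'xy'
3 → no match
4 → no match
5 → no match
6 → no match
7 → no match — must end with 'xy'
8 → no match — must end with 'xy'
9 → no match

none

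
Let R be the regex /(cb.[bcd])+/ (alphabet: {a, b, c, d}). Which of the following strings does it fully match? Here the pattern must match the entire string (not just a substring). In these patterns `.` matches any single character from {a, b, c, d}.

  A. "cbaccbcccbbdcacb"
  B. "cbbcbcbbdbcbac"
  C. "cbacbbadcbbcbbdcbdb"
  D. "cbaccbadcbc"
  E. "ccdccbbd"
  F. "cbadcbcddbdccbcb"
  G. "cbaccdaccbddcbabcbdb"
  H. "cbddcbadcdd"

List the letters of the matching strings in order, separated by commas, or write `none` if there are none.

none

A → no match
B → no match
C → no match
D → no match
E → no match — must start with "cb"
F → no match
G → no match
H → no match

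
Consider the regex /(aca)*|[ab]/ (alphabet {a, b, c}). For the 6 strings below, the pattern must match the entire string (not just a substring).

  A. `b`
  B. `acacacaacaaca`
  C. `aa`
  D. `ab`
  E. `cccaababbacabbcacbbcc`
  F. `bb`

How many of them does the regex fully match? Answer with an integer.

1

A → match
B → no match
C → no match
D → no match
E → no match
F → no match
Total matched: 1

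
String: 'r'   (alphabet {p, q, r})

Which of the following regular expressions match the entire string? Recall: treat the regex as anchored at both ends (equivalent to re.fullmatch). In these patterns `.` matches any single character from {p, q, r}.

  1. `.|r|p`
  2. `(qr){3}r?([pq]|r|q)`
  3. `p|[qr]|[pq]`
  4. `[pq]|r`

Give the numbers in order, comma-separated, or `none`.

1, 3, 4

1 → match
2 → no match — must start with 'qr'
3 → match
4 → match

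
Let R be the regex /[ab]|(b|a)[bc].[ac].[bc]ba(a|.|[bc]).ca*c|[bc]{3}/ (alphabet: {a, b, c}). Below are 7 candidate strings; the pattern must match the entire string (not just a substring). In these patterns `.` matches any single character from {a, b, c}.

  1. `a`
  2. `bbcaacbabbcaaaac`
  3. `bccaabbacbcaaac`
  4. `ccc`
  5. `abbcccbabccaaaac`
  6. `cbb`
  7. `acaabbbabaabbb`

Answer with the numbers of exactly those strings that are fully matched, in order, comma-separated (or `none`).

1, 2, 3, 4, 5, 6

1 → match
2 → match
3 → match
4 → match
5 → match
6 → match
7 → no match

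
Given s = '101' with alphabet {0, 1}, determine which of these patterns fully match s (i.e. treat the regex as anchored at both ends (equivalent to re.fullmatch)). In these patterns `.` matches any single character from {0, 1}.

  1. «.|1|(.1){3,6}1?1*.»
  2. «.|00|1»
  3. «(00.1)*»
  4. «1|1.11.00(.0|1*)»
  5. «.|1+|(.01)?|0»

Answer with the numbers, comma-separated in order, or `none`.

5

1 → no match
2 → no match
3 → no match
4 → no match
5 → match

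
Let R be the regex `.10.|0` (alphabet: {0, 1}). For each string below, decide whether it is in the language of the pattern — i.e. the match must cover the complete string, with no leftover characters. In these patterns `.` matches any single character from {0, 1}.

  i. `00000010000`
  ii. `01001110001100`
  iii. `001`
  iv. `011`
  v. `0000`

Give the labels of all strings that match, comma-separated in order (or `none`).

none

i → no match
ii → no match
iii → no match
iv → no match
v → no match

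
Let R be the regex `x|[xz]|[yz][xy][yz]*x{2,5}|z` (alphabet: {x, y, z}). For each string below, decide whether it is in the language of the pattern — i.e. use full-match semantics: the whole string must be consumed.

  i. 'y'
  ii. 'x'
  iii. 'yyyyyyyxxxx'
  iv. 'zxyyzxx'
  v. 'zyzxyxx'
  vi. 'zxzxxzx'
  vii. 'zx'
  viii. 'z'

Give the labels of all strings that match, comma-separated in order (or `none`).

ii, iii, iv, viii

i → no match
ii → match
iii → match
iv → match
v → no match
vi → no match
vii → no match
viii → match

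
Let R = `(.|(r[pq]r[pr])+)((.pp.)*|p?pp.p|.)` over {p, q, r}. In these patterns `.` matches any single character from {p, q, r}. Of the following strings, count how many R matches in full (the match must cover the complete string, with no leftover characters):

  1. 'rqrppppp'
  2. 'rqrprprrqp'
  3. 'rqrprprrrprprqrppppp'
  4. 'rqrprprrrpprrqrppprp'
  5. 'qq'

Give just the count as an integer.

3

1 → match
2 → no match
3 → match
4 → no match
5 → match
Total matched: 3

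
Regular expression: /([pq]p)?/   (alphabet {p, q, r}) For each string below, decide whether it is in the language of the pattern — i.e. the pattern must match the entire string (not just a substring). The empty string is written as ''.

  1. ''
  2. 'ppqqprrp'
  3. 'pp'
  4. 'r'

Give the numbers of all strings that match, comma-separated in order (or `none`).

1, 3

1 → match
2 → no match
3 → match
4 → no match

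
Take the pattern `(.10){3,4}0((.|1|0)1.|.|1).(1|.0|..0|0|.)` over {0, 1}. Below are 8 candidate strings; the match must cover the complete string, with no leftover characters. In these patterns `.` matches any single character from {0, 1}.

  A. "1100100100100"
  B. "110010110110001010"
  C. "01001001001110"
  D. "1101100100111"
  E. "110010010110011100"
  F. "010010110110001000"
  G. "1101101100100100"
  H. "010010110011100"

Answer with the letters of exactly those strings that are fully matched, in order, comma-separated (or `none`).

A → match
B → match
C → match
D → match
E → match
F → match
G → match
H → match

A, B, C, D, E, F, G, H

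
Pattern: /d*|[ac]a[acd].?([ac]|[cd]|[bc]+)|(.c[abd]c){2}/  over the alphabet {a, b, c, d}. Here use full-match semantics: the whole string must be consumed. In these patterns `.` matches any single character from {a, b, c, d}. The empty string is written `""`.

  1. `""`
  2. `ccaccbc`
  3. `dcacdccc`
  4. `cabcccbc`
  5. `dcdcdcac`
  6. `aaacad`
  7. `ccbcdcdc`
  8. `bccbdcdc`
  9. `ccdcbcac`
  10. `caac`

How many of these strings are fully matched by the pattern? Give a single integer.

1. `""` → match
2. `ccaccbc` → no match
3. `dcacdccc` → no match
4. `cabcccbc` → no match
5. `dcdcdcac` → match
6. `aaacad` → no match
7. `ccbcdcdc` → match
8. `bccbdcdc` → no match
9. `ccdcbcac` → match
10. `caac` → match
Total matched: 5

5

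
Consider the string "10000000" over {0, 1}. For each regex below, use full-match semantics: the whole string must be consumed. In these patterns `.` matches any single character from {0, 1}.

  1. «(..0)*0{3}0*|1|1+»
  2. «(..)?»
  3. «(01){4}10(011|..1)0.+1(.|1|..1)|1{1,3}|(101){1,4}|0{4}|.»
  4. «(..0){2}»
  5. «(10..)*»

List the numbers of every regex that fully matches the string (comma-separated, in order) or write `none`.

1 → match
2 → no match
3 → no match
4 → no match
5 → no match

1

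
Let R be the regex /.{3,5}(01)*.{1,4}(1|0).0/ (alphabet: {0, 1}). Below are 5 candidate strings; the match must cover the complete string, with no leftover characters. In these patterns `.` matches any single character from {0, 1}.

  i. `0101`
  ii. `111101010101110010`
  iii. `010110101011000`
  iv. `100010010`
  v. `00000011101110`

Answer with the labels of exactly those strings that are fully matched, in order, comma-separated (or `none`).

ii, iii, iv, v

i → no match — must end with `0`
ii → match
iii → match
iv → match
v → match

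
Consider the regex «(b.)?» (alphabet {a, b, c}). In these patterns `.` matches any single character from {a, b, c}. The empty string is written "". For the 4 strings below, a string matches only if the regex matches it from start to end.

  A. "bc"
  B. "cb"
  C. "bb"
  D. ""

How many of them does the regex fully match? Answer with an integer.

A → match
B → no match
C → match
D → match
Total matched: 3

3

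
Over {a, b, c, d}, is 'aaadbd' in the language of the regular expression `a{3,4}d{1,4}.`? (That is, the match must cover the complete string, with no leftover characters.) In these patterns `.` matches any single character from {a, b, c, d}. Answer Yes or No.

No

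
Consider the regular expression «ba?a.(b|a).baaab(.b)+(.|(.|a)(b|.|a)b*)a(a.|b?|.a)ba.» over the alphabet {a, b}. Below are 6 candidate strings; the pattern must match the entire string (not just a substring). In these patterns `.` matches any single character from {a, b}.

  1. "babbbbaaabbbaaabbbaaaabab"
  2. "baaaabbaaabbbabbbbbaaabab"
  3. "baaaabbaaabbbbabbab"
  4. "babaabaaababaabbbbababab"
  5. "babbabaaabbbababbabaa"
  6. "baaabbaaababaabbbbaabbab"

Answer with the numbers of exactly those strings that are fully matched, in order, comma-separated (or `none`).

2, 3, 4, 5, 6

1 → no match
2 → match
3 → match
4 → match
5 → match
6 → match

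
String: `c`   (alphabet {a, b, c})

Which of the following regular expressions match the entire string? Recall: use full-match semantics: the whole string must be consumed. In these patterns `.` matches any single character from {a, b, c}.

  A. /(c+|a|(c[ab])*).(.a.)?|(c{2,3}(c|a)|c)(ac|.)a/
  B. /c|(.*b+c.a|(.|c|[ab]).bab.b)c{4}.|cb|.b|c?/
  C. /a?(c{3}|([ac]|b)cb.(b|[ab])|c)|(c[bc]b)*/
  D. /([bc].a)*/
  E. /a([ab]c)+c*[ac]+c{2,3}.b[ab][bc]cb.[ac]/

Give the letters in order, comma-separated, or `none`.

A, B, C

A → match
B → match
C → match
D → no match
E → no match — must start with `a`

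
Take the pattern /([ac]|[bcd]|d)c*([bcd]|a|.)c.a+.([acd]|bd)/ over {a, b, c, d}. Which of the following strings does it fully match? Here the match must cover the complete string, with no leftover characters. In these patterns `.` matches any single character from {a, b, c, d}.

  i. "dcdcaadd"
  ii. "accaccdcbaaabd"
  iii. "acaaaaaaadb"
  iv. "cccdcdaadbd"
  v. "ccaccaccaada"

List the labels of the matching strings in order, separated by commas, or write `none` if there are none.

i → match
ii → no match
iii → no match
iv → match
v → no match

i, iv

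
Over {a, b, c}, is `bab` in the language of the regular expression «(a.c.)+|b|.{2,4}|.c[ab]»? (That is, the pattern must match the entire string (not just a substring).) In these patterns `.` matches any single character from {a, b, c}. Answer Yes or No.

Yes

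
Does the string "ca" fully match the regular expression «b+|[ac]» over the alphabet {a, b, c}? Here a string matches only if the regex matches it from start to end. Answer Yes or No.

No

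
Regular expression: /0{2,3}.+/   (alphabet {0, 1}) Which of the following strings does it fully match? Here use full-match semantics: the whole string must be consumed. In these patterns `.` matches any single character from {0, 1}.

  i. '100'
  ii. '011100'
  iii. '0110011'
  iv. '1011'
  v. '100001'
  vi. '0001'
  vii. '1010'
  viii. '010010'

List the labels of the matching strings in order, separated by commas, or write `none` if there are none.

i. '100' → no match — must start with '0'
ii. '011100' → no match
iii. '0110011' → no match
iv. '1011' → no match — must start with '0'
v. '100001' → no match — must start with '0'
vi. '0001' → match
vii. '1010' → no match — must start with '0'
viii. '010010' → no match

vi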